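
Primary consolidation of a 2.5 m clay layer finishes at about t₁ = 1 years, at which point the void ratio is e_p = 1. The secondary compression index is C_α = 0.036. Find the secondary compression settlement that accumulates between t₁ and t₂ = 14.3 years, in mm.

Secondary compression: S_s = C_α·H/(1+e_p)·log₁₀(t₂/t₁)
S_s = 0.036×2.5/(1+1)×log₁₀(14.3/1)
    = 0.045 × 1.155 = 0.05199 m

S_s ≈ 52 mm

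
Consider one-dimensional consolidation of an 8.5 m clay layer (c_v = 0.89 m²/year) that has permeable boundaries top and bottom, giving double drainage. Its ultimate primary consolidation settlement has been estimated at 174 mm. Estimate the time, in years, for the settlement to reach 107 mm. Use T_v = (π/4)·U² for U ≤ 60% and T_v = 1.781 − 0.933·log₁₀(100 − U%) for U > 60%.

t ≈ 6.12 years

Drainage path length: H_d = H/2 = 4.25 m (double drainage).
U = S(t)/S_ult = 107/174 = 0.6149.
U > 60%: T_v = 1.781 − 0.933·log₁₀(100 − 61.494) = 0.3017.
t = T_v·H_d²/c_v = 0.3017×4.25²/0.89 = 6.123 years.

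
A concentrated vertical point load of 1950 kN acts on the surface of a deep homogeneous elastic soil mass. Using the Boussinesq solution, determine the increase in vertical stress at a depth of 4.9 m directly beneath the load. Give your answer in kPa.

Δσ_z ≈ 38.8 kPa

Boussinesq vertical stress below a point load on an elastic half-space:
Δσ_z = 3P/(2πz²) · [1 + (r/z)²]^(−5/2)
r/z = 0/4.9 = 0; [1+(r/z)²]^(−5/2) = 1.
Δσ_z = 3×1950/(2π×4.9²) × 1 = 38.778 × 1 = 38.78 kPa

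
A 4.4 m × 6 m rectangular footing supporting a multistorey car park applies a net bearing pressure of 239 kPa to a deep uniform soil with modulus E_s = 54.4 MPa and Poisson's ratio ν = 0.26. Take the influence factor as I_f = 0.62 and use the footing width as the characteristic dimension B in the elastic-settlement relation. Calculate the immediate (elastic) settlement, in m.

Immediate (elastic) settlement: S_e = q·B·(1−ν²)/E_s · I_f.
E_s = 54.4 MPa = 54400 kPa.
S_e = 239 × 4.4 × (1 − 0.26²) / 54400 × 0.62
    = 239 × 4.4 × 0.9324 / 54400 × 0.62
    = 0.01117 m

S_e ≈ 0.0112 m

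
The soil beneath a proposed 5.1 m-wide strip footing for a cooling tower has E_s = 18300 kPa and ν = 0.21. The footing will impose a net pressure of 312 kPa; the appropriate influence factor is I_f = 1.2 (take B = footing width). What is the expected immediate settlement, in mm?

Immediate (elastic) settlement: S_e = q·B·(1−ν²)/E_s · I_f.
S_e = 312 × 5.1 × (1 − 0.21²) / 18300 × 1.2
    = 312 × 5.1 × 0.9559 / 18300 × 1.2
    = 0.09974 m = 99.74 mm

S_e ≈ 99.7 mm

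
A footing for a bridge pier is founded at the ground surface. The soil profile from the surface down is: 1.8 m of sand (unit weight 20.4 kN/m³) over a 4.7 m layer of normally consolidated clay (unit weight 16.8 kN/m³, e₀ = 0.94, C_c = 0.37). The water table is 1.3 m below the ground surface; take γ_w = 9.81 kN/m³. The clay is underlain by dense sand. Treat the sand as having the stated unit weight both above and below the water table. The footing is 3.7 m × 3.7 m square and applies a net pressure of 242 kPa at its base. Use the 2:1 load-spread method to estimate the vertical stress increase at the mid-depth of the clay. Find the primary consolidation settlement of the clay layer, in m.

S_c ≈ 0.291 m

Mid-depth of clay below the ground surface: z = 1.8 + 4.7/2 = 4.15 m.
Total vertical stress at mid-clay: σ_v = 20.4×1.8 + 16.8×2.35 = 76.2 kPa.
Pore pressure: u = 9.81×(4.15 − 1.3) = 27.959 kPa.
Initial effective stress: σ'_0 = σ_v − u = 76.2 − 27.959 = 48.241 kPa.
Stress increase at mid-clay by the 2:1 spreading method:
Δσ = qBL/((B+z)(L+z)) = 242×3.7×3.7/((3.7+4.15)(3.7+4.15)) = 53.763 kPa
Final effective stress: σ'_f = σ'_0 + Δσ = 48.241 + 53.763 = 102 kPa.
Normally consolidated clay, so the full stress increment lies on the virgin compression line:
S_c = C_c·H/(1+e₀)·log₁₀(σ'_f/σ'_0) = 0.37×4.7/(1+0.94)×log₁₀(102/48.241)
    = 0.89639 × 0.32518 = 0.2915 m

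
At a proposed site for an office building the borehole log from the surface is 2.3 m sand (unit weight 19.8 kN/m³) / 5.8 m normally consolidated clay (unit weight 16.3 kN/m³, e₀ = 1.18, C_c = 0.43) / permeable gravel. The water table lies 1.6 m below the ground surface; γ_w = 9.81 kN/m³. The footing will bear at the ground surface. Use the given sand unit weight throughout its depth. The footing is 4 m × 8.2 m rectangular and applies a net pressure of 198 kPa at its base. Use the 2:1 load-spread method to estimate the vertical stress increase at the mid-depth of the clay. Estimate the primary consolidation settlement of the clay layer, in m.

Mid-depth of clay below the ground surface: z = 2.3 + 5.8/2 = 5.2 m.
Total vertical stress at mid-clay: σ_v = 19.8×2.3 + 16.3×2.9 = 92.81 kPa.
Pore pressure: u = 9.81×(5.2 − 1.6) = 35.316 kPa.
Initial effective stress: σ'_0 = σ_v − u = 92.81 − 35.316 = 57.494 kPa.
Stress increase at mid-clay by the 2:1 spreading method:
Δσ = qBL/((B+z)(L+z)) = 198×4×8.2/((4+5.2)(8.2+5.2)) = 52.68 kPa
Final effective stress: σ'_f = σ'_0 + Δσ = 57.494 + 52.68 = 110.17 kPa.
Normally consolidated clay, so the full stress increment lies on the virgin compression line:
S_c = C_c·H/(1+e₀)·log₁₀(σ'_f/σ'_0) = 0.43×5.8/(1+1.18)×log₁₀(110.17/57.494)
    = 1.144 × 0.28244 = 0.3231 m

S_c ≈ 0.323 m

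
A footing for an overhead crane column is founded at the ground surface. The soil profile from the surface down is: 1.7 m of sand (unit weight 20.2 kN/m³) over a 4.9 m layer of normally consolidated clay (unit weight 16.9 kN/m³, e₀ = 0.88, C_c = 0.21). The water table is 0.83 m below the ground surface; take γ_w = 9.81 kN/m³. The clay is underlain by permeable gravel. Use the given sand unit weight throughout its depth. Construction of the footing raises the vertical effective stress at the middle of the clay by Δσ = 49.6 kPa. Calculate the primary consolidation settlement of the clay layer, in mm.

Mid-depth of clay below the ground surface: z = 1.7 + 4.9/2 = 4.15 m.
Total vertical stress at mid-clay: σ_v = 20.2×1.7 + 16.9×2.45 = 75.745 kPa.
Pore pressure: u = 9.81×(4.15 − 0.83) = 32.569 kPa.
Initial effective stress: σ'_0 = σ_v − u = 75.745 − 32.569 = 43.176 kPa.
Final effective stress: σ'_f = σ'_0 + Δσ = 43.176 + 49.6 = 92.776 kPa.
Normally consolidated clay, so the full stress increment lies on the virgin compression line:
S_c = C_c·H/(1+e₀)·log₁₀(σ'_f/σ'_0) = 0.21×4.9/(1+0.88)×log₁₀(92.776/43.176)
    = 0.54734 × 0.33219 = 0.1818 m

S_c ≈ 182 mm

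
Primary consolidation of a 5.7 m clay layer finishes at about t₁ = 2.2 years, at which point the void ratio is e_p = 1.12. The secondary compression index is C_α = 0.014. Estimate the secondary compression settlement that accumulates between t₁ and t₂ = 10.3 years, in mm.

Secondary compression: S_s = C_α·H/(1+e_p)·log₁₀(t₂/t₁)
S_s = 0.014×5.7/(1+1.12)×log₁₀(10.3/2.2)
    = 0.03764 × 0.6704 = 0.02524 m

S_s ≈ 25.2 mm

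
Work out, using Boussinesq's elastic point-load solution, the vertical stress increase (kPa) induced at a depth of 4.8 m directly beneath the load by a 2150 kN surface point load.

Δσ_z ≈ 44.6 kPa

Boussinesq vertical stress below a point load on an elastic half-space:
Δσ_z = 3P/(2πz²) · [1 + (r/z)²]^(−5/2)
r/z = 0/4.8 = 0; [1+(r/z)²]^(−5/2) = 1.
Δσ_z = 3×2150/(2π×4.8²) × 1 = 44.555 × 1 = 44.55 kPa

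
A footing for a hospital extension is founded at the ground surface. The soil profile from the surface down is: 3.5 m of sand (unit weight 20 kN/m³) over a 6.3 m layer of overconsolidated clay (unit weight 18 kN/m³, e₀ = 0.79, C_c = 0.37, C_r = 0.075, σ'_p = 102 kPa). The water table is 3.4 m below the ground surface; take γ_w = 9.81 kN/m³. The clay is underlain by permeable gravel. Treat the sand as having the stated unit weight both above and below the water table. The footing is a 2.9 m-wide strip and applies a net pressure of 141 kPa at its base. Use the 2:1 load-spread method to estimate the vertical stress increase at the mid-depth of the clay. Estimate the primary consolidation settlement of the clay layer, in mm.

Mid-depth of clay below the ground surface: z = 3.5 + 6.3/2 = 6.65 m.
Total vertical stress at mid-clay: σ_v = 20×3.5 + 18×3.15 = 126.7 kPa.
Pore pressure: u = 9.81×(6.65 − 3.4) = 31.883 kPa.
Initial effective stress: σ'_0 = σ_v − u = 126.7 − 31.883 = 94.817 kPa.
Stress increase at mid-clay by the 2:1 spreading method:
Δσ = qB/(B+z) = 141×2.9/(2.9+6.65) = 42.817 kPa
Final effective stress: σ'_f = 94.817 + 42.817 = 137.63 kPa.
σ'_f = 137.63 > σ'_p = 102 kPa, so the stress path crosses the preconsolidation pressure — recompression up to σ'_p, then virgin compression beyond:
S_c = H/(1+e₀)·[C_r·log₁₀(σ'_p/σ'_0) + C_c·log₁₀(σ'_f/σ'_p)]
    = 6.3/1.79 × [0.075×log₁₀(102/94.817) + 0.37×log₁₀(137.63/102)]
    = 3.5196 × [0.0023785 + 0.048142] = 0.1778 m

S_c ≈ 178 mm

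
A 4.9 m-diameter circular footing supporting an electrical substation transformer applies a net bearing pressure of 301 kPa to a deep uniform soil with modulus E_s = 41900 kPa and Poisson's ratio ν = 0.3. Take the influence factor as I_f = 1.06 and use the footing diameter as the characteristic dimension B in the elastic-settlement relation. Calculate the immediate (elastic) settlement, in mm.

S_e ≈ 34 mm

Immediate (elastic) settlement: S_e = q·B·(1−ν²)/E_s · I_f.
S_e = 301 × 4.9 × (1 − 0.3²) / 41900 × 1.06
    = 301 × 4.9 × 0.91 / 41900 × 1.06
    = 0.03395 m = 33.95 mm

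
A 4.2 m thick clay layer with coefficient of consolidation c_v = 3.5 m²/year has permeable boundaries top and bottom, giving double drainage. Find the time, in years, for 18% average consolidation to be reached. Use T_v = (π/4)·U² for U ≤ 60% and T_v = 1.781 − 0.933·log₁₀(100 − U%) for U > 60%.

Drainage path length: H_d = H/2 = 2.1 m (double drainage).
U ≤ 60%: T_v = (π/4)·U² = (π/4)×0.18² = 0.025447.
t = T_v·H_d²/c_v = 0.025447×2.1²/3.5 = 0.03206 years.

t ≈ 0.0321 years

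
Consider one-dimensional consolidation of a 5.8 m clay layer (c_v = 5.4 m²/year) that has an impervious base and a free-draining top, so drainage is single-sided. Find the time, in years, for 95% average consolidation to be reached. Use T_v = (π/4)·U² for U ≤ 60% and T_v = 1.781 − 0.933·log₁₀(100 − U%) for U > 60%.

t ≈ 7.03 years

Drainage path length: H_d = H = 5.8 m (single drainage).
U > 60%: T_v = 1.781 − 0.933·log₁₀(100 − 95) = 1.1289.
t = T_v·H_d²/c_v = 1.1289×5.8²/5.4 = 7.033 years.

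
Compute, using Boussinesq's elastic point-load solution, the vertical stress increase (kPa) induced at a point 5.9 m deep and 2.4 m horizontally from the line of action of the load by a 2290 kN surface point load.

Boussinesq vertical stress below a point load on an elastic half-space:
Δσ_z = 3P/(2πz²) · [1 + (r/z)²]^(−5/2)
r/z = 2.4/5.9 = 0.40678; [1+(r/z)²]^(−5/2) = 0.68194.
Δσ_z = 3×2290/(2π×5.9²) × 0.68194 = 31.41 × 0.68194 = 21.42 kPa

Δσ_z ≈ 21.4 kPa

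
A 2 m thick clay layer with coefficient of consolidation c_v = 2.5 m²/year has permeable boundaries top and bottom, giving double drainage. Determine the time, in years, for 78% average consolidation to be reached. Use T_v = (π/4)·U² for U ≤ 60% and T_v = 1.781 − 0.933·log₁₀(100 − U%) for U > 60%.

Drainage path length: H_d = H/2 = 1 m (double drainage).
U > 60%: T_v = 1.781 − 0.933·log₁₀(100 − 78) = 0.52852.
t = T_v·H_d²/c_v = 0.52852×1²/2.5 = 0.2114 years.

t ≈ 0.211 years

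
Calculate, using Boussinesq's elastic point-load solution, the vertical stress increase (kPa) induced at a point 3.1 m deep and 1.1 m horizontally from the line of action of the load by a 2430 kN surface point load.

Boussinesq vertical stress below a point load on an elastic half-space:
Δσ_z = 3P/(2πz²) · [1 + (r/z)²]^(−5/2)
r/z = 1.1/3.1 = 0.35484; [1+(r/z)²]^(−5/2) = 0.74343.
Δσ_z = 3×2430/(2π×3.1²) × 0.74343 = 120.73 × 0.74343 = 89.75 kPa

Δσ_z ≈ 89.8 kPa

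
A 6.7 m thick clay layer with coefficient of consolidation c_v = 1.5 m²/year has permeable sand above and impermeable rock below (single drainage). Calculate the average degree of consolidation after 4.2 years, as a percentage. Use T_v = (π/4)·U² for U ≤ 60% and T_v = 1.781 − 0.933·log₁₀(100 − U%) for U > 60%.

Drainage path length: H_d = H = 6.7 m (single drainage).
T_v = c_v·t/H_d² = 1.5×4.2/6.7² = 0.14034.
T_v = 0.14034 corresponds to the U ≤ 60% branch:
U = √(4T_v/π) = 0.4227

U ≈ 42.3 %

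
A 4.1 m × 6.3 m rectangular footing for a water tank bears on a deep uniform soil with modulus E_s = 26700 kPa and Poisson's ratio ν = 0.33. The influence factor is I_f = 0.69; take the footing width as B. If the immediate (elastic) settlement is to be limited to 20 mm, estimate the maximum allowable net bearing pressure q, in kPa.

S_e = q·B·(1−ν²)/E_s · I_f  ⇒  q = S_e·E_s / (B·(1−ν²)·I_f).
q = 0.02 × 26700 / (4.1 × 0.8911 × 0.69) = 211.8 kPa

q ≈ 212 kPa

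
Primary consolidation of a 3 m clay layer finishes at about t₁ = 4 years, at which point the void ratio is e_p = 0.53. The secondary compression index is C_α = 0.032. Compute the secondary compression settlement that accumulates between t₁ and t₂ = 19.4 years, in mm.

S_s ≈ 43 mm

Secondary compression: S_s = C_α·H/(1+e_p)·log₁₀(t₂/t₁)
S_s = 0.032×3/(1+0.53)×log₁₀(19.4/4)
    = 0.06275 × 0.6857 = 0.04303 m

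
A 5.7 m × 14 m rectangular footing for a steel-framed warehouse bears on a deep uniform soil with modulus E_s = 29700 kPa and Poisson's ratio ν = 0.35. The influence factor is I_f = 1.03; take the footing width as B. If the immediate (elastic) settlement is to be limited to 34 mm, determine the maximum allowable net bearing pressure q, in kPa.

q ≈ 196 kPa

S_e = q·B·(1−ν²)/E_s · I_f  ⇒  q = S_e·E_s / (B·(1−ν²)·I_f).
q = 0.034 × 29700 / (5.7 × 0.8775 × 1.03) = 196 kPa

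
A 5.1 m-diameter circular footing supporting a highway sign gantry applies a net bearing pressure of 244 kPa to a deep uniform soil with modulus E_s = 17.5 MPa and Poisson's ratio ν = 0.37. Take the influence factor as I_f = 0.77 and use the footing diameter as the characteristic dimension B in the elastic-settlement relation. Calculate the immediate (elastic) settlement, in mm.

Immediate (elastic) settlement: S_e = q·B·(1−ν²)/E_s · I_f.
E_s = 17.5 MPa = 17500 kPa.
S_e = 244 × 5.1 × (1 − 0.37²) / 17500 × 0.77
    = 244 × 5.1 × 0.8631 / 17500 × 0.77
    = 0.04726 m = 47.26 mm

S_e ≈ 47.3 mm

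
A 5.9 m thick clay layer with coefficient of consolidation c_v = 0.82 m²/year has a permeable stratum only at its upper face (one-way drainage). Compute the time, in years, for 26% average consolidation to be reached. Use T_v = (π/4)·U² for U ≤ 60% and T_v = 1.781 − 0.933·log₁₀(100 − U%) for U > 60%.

t ≈ 2.25 years

Drainage path length: H_d = H = 5.9 m (single drainage).
U ≤ 60%: T_v = (π/4)·U² = (π/4)×0.26² = 0.053093.
t = T_v·H_d²/c_v = 0.053093×5.9²/0.82 = 2.254 years.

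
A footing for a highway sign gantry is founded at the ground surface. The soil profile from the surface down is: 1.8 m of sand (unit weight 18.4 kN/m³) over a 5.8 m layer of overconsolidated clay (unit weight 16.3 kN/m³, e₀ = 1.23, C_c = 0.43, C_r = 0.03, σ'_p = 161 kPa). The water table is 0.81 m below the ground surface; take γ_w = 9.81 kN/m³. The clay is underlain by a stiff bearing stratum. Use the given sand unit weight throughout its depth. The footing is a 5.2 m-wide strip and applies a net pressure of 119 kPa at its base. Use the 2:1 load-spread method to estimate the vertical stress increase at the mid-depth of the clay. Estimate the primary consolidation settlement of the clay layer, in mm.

S_c ≈ 30.8 mm

Mid-depth of clay below the ground surface: z = 1.8 + 5.8/2 = 4.7 m.
Total vertical stress at mid-clay: σ_v = 18.4×1.8 + 16.3×2.9 = 80.39 kPa.
Pore pressure: u = 9.81×(4.7 − 0.81) = 38.161 kPa.
Initial effective stress: σ'_0 = σ_v − u = 80.39 − 38.161 = 42.229 kPa.
Stress increase at mid-clay by the 2:1 spreading method:
Δσ = qB/(B+z) = 119×5.2/(5.2+4.7) = 62.505 kPa
Final effective stress: σ'_f = 42.229 + 62.505 = 104.73 kPa.
σ'_f = 104.73 ≤ σ'_p = 161 kPa, so the clay remains overconsolidated and only the recompression index applies:
S_c = C_r·H/(1+e₀)·log₁₀(σ'_f/σ'_0) = 0.03×5.8/2.23×log₁₀(104.73/42.229)
    = 0.078027 × 0.39446 = 0.03078 m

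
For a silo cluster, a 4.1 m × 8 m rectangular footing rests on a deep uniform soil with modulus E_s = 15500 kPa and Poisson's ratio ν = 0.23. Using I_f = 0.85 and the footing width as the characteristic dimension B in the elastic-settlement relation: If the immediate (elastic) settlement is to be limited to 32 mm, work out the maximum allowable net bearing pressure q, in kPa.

S_e = q·B·(1−ν²)/E_s · I_f  ⇒  q = S_e·E_s / (B·(1−ν²)·I_f).
q = 0.032 × 15500 / (4.1 × 0.9471 × 0.85) = 150.3 kPa

q ≈ 150 kPa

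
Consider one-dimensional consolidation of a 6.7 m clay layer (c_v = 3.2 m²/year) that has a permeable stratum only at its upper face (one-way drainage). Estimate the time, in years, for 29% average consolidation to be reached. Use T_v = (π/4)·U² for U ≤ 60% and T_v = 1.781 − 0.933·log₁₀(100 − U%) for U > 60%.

Drainage path length: H_d = H = 6.7 m (single drainage).
U ≤ 60%: T_v = (π/4)·U² = (π/4)×0.29² = 0.066052.
t = T_v·H_d²/c_v = 0.066052×6.7²/3.2 = 0.9266 years.

t ≈ 0.927 years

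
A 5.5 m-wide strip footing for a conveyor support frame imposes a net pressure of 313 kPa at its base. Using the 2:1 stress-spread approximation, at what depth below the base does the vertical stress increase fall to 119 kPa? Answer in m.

2:1 spreading — at depth z the loaded area has grown by z in each plan dimension:
qB/(B+z) = Δσ_z ⇒ z = qB/Δσ_z − B = 313×5.5/119 − 5.5 = 8.966 m

z ≈ 8.97 m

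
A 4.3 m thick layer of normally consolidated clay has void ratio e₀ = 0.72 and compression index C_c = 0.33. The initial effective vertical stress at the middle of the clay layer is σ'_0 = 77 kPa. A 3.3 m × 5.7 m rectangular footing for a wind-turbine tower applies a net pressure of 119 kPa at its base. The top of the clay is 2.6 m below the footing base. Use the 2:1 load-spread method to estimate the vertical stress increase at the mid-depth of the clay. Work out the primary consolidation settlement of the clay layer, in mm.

Mid-depth of clay below the footing base: z = 2.6 + 4.3/2 = 4.75 m.
Stress increase at mid-clay by the 2:1 spreading method:
Δσ = qBL/((B+z)(L+z)) = 119×3.3×5.7/((3.3+4.75)(5.7+4.75)) = 26.609 kPa
Final effective stress: σ'_f = σ'_0 + Δσ = 77 + 26.609 = 103.61 kPa.
Normally consolidated clay, so the full stress increment lies on the virgin compression line:
S_c = C_c·H/(1+e₀)·log₁₀(σ'_f/σ'_0) = 0.33×4.3/(1+0.72)×log₁₀(103.61/77)
    = 0.825 × 0.12891 = 0.1064 m

S_c ≈ 106 mm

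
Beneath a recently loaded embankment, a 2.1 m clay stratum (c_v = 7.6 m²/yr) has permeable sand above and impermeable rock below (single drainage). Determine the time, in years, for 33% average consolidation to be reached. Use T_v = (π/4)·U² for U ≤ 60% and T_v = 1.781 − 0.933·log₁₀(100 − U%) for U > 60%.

t ≈ 0.0496 years

Drainage path length: H_d = H = 2.1 m (single drainage).
U ≤ 60%: T_v = (π/4)·U² = (π/4)×0.33² = 0.08553.
t = T_v·H_d²/c_v = 0.08553×2.1²/7.6 = 0.04963 years.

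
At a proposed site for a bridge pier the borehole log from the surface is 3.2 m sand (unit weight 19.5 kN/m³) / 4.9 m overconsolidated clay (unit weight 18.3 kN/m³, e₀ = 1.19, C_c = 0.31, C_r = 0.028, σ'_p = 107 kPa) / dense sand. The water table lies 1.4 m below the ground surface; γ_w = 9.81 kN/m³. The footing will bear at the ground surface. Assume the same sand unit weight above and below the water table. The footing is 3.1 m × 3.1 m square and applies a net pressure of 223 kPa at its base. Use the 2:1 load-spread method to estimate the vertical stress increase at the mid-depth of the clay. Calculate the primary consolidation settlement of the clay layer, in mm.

S_c ≈ 9.68 mm

Mid-depth of clay below the ground surface: z = 3.2 + 4.9/2 = 5.65 m.
Total vertical stress at mid-clay: σ_v = 19.5×3.2 + 18.3×2.45 = 107.24 kPa.
Pore pressure: u = 9.81×(5.65 − 1.4) = 41.693 kPa.
Initial effective stress: σ'_0 = σ_v − u = 107.24 − 41.693 = 65.547 kPa.
Stress increase at mid-clay by the 2:1 spreading method:
Δσ = qBL/((B+z)(L+z)) = 223×3.1×3.1/((3.1+5.65)(3.1+5.65)) = 27.991 kPa
Final effective stress: σ'_f = 65.547 + 27.991 = 93.538 kPa.
σ'_f = 93.538 ≤ σ'_p = 107 kPa, so the clay remains overconsolidated and only the recompression index applies:
S_c = C_r·H/(1+e₀)·log₁₀(σ'_f/σ'_0) = 0.028×4.9/2.19×log₁₀(93.538/65.547)
    = 0.062647 × 0.15444 = 0.009675 m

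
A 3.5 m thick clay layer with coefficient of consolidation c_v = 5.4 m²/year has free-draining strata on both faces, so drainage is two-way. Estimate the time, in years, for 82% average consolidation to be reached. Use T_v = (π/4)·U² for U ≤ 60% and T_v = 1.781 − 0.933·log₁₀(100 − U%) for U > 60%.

t ≈ 0.346 years

Drainage path length: H_d = H/2 = 1.75 m (double drainage).
U > 60%: T_v = 1.781 − 0.933·log₁₀(100 − 82) = 0.60983.
t = T_v·H_d²/c_v = 0.60983×1.75²/5.4 = 0.3459 years.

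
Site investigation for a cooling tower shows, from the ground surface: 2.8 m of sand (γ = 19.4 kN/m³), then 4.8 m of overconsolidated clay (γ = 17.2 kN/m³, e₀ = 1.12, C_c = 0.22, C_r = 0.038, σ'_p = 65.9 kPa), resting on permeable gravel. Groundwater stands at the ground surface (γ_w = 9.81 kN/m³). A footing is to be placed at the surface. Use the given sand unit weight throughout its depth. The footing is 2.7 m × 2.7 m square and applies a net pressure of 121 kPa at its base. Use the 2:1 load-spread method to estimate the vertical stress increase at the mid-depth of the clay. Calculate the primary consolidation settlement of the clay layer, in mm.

S_c ≈ 10.3 mm

Mid-depth of clay below the ground surface: z = 2.8 + 4.8/2 = 5.2 m.
Total vertical stress at mid-clay: σ_v = 19.4×2.8 + 17.2×2.4 = 95.6 kPa.
Pore pressure: u = 9.81×(5.2 − 0) = 51.012 kPa.
Initial effective stress: σ'_0 = σ_v − u = 95.6 − 51.012 = 44.588 kPa.
Stress increase at mid-clay by the 2:1 spreading method:
Δσ = qBL/((B+z)(L+z)) = 121×2.7×2.7/((2.7+5.2)(2.7+5.2)) = 14.134 kPa
Final effective stress: σ'_f = 44.588 + 14.134 = 58.722 kPa.
σ'_f = 58.722 ≤ σ'_p = 65.9 kPa, so the clay remains overconsolidated and only the recompression index applies:
S_c = C_r·H/(1+e₀)·log₁₀(σ'_f/σ'_0) = 0.038×4.8/2.12×log₁₀(58.722/44.588)
    = 0.08604 × 0.11958 = 0.01029 m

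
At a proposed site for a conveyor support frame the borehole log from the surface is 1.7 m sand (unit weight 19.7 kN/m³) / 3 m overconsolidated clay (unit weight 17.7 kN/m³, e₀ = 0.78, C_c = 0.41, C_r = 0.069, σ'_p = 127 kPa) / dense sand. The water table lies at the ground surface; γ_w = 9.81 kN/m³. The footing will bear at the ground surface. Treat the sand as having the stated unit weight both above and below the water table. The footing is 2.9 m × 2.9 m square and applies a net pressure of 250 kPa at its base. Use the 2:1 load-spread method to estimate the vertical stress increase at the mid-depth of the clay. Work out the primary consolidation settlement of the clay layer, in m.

S_c ≈ 0.055 m

Mid-depth of clay below the ground surface: z = 1.7 + 3/2 = 3.2 m.
Total vertical stress at mid-clay: σ_v = 19.7×1.7 + 17.7×1.5 = 60.04 kPa.
Pore pressure: u = 9.81×(3.2 − 0) = 31.392 kPa.
Initial effective stress: σ'_0 = σ_v − u = 60.04 − 31.392 = 28.648 kPa.
Stress increase at mid-clay by the 2:1 spreading method:
Δσ = qBL/((B+z)(L+z)) = 250×2.9×2.9/((2.9+3.2)(2.9+3.2)) = 56.504 kPa
Final effective stress: σ'_f = 28.648 + 56.504 = 85.152 kPa.
σ'_f = 85.152 ≤ σ'_p = 127 kPa, so the clay remains overconsolidated and only the recompression index applies:
S_c = C_r·H/(1+e₀)·log₁₀(σ'_f/σ'_0) = 0.069×3/1.78×log₁₀(85.152/28.648)
    = 0.11629 × 0.4731 = 0.05502 m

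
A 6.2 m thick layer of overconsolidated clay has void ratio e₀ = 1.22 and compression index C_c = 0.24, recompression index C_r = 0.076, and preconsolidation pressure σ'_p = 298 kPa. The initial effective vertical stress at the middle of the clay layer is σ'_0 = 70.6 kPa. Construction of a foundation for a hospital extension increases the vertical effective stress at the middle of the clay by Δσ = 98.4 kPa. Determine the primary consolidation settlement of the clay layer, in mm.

Final effective stress: σ'_f = 70.6 + 98.4 = 169 kPa.
σ'_f = 169 ≤ σ'_p = 298 kPa, so the clay remains overconsolidated and only the recompression index applies:
S_c = C_r·H/(1+e₀)·log₁₀(σ'_f/σ'_0) = 0.076×6.2/2.22×log₁₀(169/70.6)
    = 0.21225 × 0.37908 = 0.08046 m

S_c ≈ 80.5 mm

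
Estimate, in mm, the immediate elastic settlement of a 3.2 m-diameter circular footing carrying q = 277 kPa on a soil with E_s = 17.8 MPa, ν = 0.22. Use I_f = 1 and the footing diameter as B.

S_e ≈ 47.4 mm

Immediate (elastic) settlement: S_e = q·B·(1−ν²)/E_s · I_f.
E_s = 17.8 MPa = 17800 kPa.
S_e = 277 × 3.2 × (1 − 0.22²) / 17800 × 1
    = 277 × 3.2 × 0.9516 / 17800 × 1
    = 0.04739 m = 47.39 mm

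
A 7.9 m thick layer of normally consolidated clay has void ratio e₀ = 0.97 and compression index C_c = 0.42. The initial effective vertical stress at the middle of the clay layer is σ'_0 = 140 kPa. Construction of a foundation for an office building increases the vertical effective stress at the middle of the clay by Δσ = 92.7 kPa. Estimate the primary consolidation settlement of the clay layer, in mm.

Final effective stress: σ'_f = σ'_0 + Δσ = 140 + 92.7 = 232.7 kPa.
Normally consolidated clay, so the full stress increment lies on the virgin compression line:
S_c = C_c·H/(1+e₀)·log₁₀(σ'_f/σ'_0) = 0.42×7.9/(1+0.97)×log₁₀(232.7/140)
    = 1.6843 × 0.22067 = 0.3717 m

S_c ≈ 372 mm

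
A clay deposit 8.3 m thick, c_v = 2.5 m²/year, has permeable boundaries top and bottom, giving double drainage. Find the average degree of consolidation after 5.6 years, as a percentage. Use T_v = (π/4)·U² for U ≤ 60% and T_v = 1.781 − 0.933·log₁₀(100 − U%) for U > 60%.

Drainage path length: H_d = H/2 = 4.15 m (double drainage).
T_v = c_v·t/H_d² = 2.5×5.6/4.15² = 0.81289.
T_v = 0.81289 corresponds to the U > 60% branch:
U = 1 − 10^((1.781 − T_v)/0.933)/100 = 0.8909

U ≈ 89.1 %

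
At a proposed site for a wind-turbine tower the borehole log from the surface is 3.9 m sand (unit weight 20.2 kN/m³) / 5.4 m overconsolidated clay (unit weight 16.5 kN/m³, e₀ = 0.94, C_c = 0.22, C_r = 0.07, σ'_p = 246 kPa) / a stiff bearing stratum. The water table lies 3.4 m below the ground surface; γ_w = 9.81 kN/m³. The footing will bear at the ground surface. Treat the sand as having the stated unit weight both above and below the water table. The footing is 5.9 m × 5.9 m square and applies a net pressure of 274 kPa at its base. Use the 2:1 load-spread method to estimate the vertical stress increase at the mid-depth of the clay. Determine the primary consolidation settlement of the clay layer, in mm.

S_c ≈ 43.1 mm

Mid-depth of clay below the ground surface: z = 3.9 + 5.4/2 = 6.6 m.
Total vertical stress at mid-clay: σ_v = 20.2×3.9 + 16.5×2.7 = 123.33 kPa.
Pore pressure: u = 9.81×(6.6 − 3.4) = 31.392 kPa.
Initial effective stress: σ'_0 = σ_v − u = 123.33 − 31.392 = 91.938 kPa.
Stress increase at mid-clay by the 2:1 spreading method:
Δσ = qBL/((B+z)(L+z)) = 274×5.9×5.9/((5.9+6.6)(5.9+6.6)) = 61.043 kPa
Final effective stress: σ'_f = 91.938 + 61.043 = 152.98 kPa.
σ'_f = 152.98 ≤ σ'_p = 246 kPa, so the clay remains overconsolidated and only the recompression index applies:
S_c = C_r·H/(1+e₀)·log₁₀(σ'_f/σ'_0) = 0.07×5.4/1.94×log₁₀(152.98/91.938)
    = 0.19485 × 0.22114 = 0.04309 m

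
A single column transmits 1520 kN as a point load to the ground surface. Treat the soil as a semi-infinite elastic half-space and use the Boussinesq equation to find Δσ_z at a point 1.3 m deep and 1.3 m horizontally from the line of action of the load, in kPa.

Boussinesq vertical stress below a point load on an elastic half-space:
Δσ_z = 3P/(2πz²) · [1 + (r/z)²]^(−5/2)
r/z = 1.3/1.3 = 1; [1+(r/z)²]^(−5/2) = 0.17678.
Δσ_z = 3×1520/(2π×1.3²) × 0.17678 = 429.44 × 0.17678 = 75.92 kPa

Δσ_z ≈ 75.9 kPa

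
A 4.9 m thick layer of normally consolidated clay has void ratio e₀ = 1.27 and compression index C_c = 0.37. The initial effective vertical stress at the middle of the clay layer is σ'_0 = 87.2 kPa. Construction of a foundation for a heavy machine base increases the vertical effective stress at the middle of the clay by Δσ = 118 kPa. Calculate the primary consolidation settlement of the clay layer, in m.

Final effective stress: σ'_f = σ'_0 + Δσ = 87.2 + 118 = 205.2 kPa.
Normally consolidated clay, so the full stress increment lies on the virgin compression line:
S_c = C_c·H/(1+e₀)·log₁₀(σ'_f/σ'_0) = 0.37×4.9/(1+1.27)×log₁₀(205.2/87.2)
    = 0.79868 × 0.37166 = 0.2968 m

S_c ≈ 0.297 m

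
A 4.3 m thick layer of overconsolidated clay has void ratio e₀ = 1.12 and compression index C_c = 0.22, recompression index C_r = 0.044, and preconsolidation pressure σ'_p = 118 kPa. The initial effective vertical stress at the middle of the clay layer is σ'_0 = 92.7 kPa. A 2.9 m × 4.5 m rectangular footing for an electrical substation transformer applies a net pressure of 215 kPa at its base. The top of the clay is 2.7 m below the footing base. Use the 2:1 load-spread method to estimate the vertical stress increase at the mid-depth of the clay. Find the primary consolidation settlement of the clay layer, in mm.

S_c ≈ 30.2 mm

Mid-depth of clay below the footing base: z = 2.7 + 4.3/2 = 4.85 m.
Stress increase at mid-clay by the 2:1 spreading method:
Δσ = qBL/((B+z)(L+z)) = 215×2.9×4.5/((2.9+4.85)(4.5+4.85)) = 38.72 kPa
Final effective stress: σ'_f = 92.7 + 38.72 = 131.42 kPa.
σ'_f = 131.42 > σ'_p = 118 kPa, so the stress path crosses the preconsolidation pressure — recompression up to σ'_p, then virgin compression beyond:
S_c = H/(1+e₀)·[C_r·log₁₀(σ'_p/σ'_0) + C_c·log₁₀(σ'_f/σ'_p)]
    = 4.3/2.12 × [0.044×log₁₀(118/92.7) + 0.22×log₁₀(131.42/118)]
    = 2.0283 × [0.0046113 + 0.010291] = 0.03023 m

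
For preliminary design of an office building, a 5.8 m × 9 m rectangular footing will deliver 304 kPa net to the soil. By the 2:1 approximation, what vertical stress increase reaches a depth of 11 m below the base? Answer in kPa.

By the 2:1 method the load spreads at 1 horizontal : 2 vertical, so at depth z the loaded area has grown by z in each plan dimension:
Δσ = qBL/((B+z)(L+z)) = 304×5.8×9/((5.8+11)(9+11)) = 47.229 kPa

Δσ_z ≈ 47.2 kPa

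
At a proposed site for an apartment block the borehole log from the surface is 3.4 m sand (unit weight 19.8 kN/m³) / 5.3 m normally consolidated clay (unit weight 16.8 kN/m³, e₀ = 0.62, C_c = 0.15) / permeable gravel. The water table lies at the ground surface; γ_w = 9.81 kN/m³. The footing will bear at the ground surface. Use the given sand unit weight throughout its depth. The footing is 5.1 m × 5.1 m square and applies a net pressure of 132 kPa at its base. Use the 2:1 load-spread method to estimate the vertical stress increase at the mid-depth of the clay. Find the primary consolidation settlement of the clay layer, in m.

S_c ≈ 0.0901 m

Mid-depth of clay below the ground surface: z = 3.4 + 5.3/2 = 6.05 m.
Total vertical stress at mid-clay: σ_v = 19.8×3.4 + 16.8×2.65 = 111.84 kPa.
Pore pressure: u = 9.81×(6.05 − 0) = 59.351 kPa.
Initial effective stress: σ'_0 = σ_v − u = 111.84 − 59.351 = 52.489 kPa.
Stress increase at mid-clay by the 2:1 spreading method:
Δσ = qBL/((B+z)(L+z)) = 132×5.1×5.1/((5.1+6.05)(5.1+6.05)) = 27.616 kPa
Final effective stress: σ'_f = σ'_0 + Δσ = 52.489 + 27.616 = 80.105 kPa.
Normally consolidated clay, so the full stress increment lies on the virgin compression line:
S_c = C_c·H/(1+e₀)·log₁₀(σ'_f/σ'_0) = 0.15×5.3/(1+0.62)×log₁₀(80.105/52.489)
    = 0.49074 × 0.18359 = 0.09009 m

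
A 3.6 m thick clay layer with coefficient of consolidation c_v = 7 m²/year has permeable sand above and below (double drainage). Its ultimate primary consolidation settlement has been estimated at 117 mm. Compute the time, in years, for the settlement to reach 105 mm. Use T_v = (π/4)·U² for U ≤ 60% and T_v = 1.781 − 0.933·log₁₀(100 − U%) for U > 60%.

t ≈ 0.388 years

Drainage path length: H_d = H/2 = 1.8 m (double drainage).
U = S(t)/S_ult = 105/117 = 0.8974.
U > 60%: T_v = 1.781 − 0.933·log₁₀(100 − 89.744) = 0.83774.
t = T_v·H_d²/c_v = 0.83774×1.8²/7 = 0.3878 years.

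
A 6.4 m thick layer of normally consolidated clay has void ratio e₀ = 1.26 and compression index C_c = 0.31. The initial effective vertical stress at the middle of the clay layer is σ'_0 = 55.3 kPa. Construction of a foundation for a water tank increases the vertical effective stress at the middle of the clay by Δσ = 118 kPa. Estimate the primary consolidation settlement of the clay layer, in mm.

S_c ≈ 435 mm

Final effective stress: σ'_f = σ'_0 + Δσ = 55.3 + 118 = 173.3 kPa.
Normally consolidated clay, so the full stress increment lies on the virgin compression line:
S_c = C_c·H/(1+e₀)·log₁₀(σ'_f/σ'_0) = 0.31×6.4/(1+1.26)×log₁₀(173.3/55.3)
    = 0.87788 × 0.49607 = 0.4355 m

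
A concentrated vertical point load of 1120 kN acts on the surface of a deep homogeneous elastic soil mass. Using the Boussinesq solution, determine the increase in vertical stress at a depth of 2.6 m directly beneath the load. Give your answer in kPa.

Boussinesq vertical stress below a point load on an elastic half-space:
Δσ_z = 3P/(2πz²) · [1 + (r/z)²]^(−5/2)
r/z = 0/2.6 = 0; [1+(r/z)²]^(−5/2) = 1.
Δσ_z = 3×1120/(2π×2.6²) × 1 = 79.107 × 1 = 79.11 kPa

Δσ_z ≈ 79.1 kPa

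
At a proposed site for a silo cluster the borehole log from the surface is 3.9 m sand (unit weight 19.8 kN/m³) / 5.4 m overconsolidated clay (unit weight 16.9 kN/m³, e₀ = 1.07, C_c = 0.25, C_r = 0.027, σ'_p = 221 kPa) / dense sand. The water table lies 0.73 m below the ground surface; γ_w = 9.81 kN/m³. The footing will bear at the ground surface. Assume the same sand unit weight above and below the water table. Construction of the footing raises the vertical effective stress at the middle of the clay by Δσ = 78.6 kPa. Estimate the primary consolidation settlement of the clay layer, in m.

S_c ≈ 0.0242 m

Mid-depth of clay below the ground surface: z = 3.9 + 5.4/2 = 6.6 m.
Total vertical stress at mid-clay: σ_v = 19.8×3.9 + 16.9×2.7 = 122.85 kPa.
Pore pressure: u = 9.81×(6.6 − 0.73) = 57.585 kPa.
Initial effective stress: σ'_0 = σ_v − u = 122.85 − 57.585 = 65.265 kPa.
Final effective stress: σ'_f = 65.265 + 78.6 = 143.87 kPa.
σ'_f = 143.87 ≤ σ'_p = 221 kPa, so the clay remains overconsolidated and only the recompression index applies:
S_c = C_r·H/(1+e₀)·log₁₀(σ'_f/σ'_0) = 0.027×5.4/2.07×log₁₀(143.87/65.265)
    = 0.070435 × 0.34329 = 0.02418 m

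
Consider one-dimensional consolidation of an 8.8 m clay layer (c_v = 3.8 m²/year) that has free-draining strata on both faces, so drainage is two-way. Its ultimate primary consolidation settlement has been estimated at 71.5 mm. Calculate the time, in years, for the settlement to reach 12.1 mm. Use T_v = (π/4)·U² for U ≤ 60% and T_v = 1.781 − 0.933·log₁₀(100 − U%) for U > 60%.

t ≈ 0.115 years

Drainage path length: H_d = H/2 = 4.4 m (double drainage).
U = S(t)/S_ult = 12.1/71.5 = 0.1692.
U ≤ 60%: T_v = (π/4)·U² = (π/4)×0.16923² = 0.022493.
t = T_v·H_d²/c_v = 0.022493×4.4²/3.8 = 0.1146 years.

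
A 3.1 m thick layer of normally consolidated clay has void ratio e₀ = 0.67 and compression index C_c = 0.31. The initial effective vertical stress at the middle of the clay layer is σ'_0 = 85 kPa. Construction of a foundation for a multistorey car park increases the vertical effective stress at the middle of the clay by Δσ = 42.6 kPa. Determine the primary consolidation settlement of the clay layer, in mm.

S_c ≈ 102 mm

Final effective stress: σ'_f = σ'_0 + Δσ = 85 + 42.6 = 127.6 kPa.
Normally consolidated clay, so the full stress increment lies on the virgin compression line:
S_c = C_c·H/(1+e₀)·log₁₀(σ'_f/σ'_0) = 0.31×3.1/(1+0.67)×log₁₀(127.6/85)
    = 0.57545 × 0.17643 = 0.1015 m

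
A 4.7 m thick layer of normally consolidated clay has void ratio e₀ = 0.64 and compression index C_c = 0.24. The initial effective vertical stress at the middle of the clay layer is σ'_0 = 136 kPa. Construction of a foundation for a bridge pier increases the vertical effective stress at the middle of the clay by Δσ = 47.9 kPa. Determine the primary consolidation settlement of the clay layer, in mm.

S_c ≈ 90.1 mm

Final effective stress: σ'_f = σ'_0 + Δσ = 136 + 47.9 = 183.9 kPa.
Normally consolidated clay, so the full stress increment lies on the virgin compression line:
S_c = C_c·H/(1+e₀)·log₁₀(σ'_f/σ'_0) = 0.24×4.7/(1+0.64)×log₁₀(183.9/136)
    = 0.6878 × 0.13104 = 0.09013 m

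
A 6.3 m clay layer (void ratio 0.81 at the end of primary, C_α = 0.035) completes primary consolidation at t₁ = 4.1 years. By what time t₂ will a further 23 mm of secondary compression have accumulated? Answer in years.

S_s = C_α·H/(1+e_p)·log₁₀(t₂/t₁) ⇒ log₁₀(t₂/t₁) = S_s·(1+e_p)/(C_α·H).
log₁₀(t₂/t₁) = 0.023 × (1+0.81) / (0.035×6.3) = 0.1888
t₂ = t₁ × 10^0.1888 = 4.1 × 1.545 = 6.333 years

t₂ ≈ 6.33 years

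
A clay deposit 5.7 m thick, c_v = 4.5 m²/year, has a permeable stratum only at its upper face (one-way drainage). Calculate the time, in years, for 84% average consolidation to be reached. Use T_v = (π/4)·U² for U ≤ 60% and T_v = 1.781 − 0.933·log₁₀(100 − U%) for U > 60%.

t ≈ 4.75 years

Drainage path length: H_d = H = 5.7 m (single drainage).
U > 60%: T_v = 1.781 − 0.933·log₁₀(100 − 84) = 0.65756.
t = T_v·H_d²/c_v = 0.65756×5.7²/4.5 = 4.748 years.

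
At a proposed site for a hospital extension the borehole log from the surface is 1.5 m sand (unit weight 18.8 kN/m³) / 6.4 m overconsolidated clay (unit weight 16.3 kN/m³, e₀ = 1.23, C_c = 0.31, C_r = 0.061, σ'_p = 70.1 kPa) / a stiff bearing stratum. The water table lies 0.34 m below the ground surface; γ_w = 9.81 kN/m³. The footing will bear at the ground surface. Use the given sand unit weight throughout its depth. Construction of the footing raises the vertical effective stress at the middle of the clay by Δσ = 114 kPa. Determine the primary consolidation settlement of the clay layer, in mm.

Mid-depth of clay below the ground surface: z = 1.5 + 6.4/2 = 4.7 m.
Total vertical stress at mid-clay: σ_v = 18.8×1.5 + 16.3×3.2 = 80.36 kPa.
Pore pressure: u = 9.81×(4.7 − 0.34) = 42.772 kPa.
Initial effective stress: σ'_0 = σ_v − u = 80.36 − 42.772 = 37.588 kPa.
Final effective stress: σ'_f = 37.588 + 114 = 151.59 kPa.
σ'_f = 151.59 > σ'_p = 70.1 kPa, so the stress path crosses the preconsolidation pressure — recompression up to σ'_p, then virgin compression beyond:
S_c = H/(1+e₀)·[C_r·log₁₀(σ'_p/σ'_0) + C_c·log₁₀(σ'_f/σ'_p)]
    = 6.4/2.23 × [0.061×log₁₀(70.1/37.588) + 0.31×log₁₀(151.59/70.1)]
    = 2.87 × [0.016511 + 0.10384] = 0.3454 m

S_c ≈ 345 mm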